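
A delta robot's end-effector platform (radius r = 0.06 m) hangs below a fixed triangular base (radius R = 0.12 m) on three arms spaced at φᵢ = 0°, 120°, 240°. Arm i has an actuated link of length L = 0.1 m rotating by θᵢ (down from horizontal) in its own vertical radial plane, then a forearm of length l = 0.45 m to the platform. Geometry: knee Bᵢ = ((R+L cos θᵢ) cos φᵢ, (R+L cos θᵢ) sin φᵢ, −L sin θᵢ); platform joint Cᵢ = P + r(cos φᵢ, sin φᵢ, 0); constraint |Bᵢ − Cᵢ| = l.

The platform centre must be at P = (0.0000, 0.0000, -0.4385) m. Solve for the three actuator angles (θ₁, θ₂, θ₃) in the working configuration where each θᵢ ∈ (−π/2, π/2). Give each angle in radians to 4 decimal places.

φ1=0.0° → target in arm frame (0.0000, 0.0000)
  A cos θ + B sin θ = C:  0.0600·cos θ + -0.4385·sin θ = -0.0169
  θ1 = atan2(B,A) + arccos(C/0.4426) = 0.1742
φ2=120.0° → target in arm frame (0.0000, 0.0000)
  A cos θ + B sin θ = C:  0.0600·cos θ + -0.4385·sin θ = -0.0169
  √(A²+B²)=0.4426;  θ2 = -1.4348+1.6090 ≈ 0.1742
φ3=240.0° → target in arm frame (0.0000, 0.0000)
  A cos θ + B sin θ = C:  0.0600·cos θ + -0.4385·sin θ = -0.0169
  √(A²+B²)=0.4426;  θ3 = -1.4348+1.6090 ≈ 0.1742

θ₁ = 0.1742, θ₂ = 0.1742, θ₃ = 0.1742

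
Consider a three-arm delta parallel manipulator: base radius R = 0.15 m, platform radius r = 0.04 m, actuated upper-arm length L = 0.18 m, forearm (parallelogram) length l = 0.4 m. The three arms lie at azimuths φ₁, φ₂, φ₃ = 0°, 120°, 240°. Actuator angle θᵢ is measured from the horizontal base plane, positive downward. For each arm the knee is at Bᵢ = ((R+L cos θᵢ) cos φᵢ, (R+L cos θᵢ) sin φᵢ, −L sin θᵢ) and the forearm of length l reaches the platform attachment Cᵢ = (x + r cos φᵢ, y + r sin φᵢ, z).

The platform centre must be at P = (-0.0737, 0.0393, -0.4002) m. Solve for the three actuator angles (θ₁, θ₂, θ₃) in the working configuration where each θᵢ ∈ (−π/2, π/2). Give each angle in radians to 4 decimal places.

θ₁ = 0.8726, θ₂ = 0.3491, θ₃ = 0.6108

arm 1 (φ=0.0°): x'=-0.0737, y'=0.0393
  e−x'=0.1837;  (l²−L²−(e−x')²−y'²−z²)/2L = -0.1885
  θ1 = atan2(B,A) + arccos(C/0.4403) = 0.8726
arm 2 (φ=120.0°): x'=0.0709, y'=0.0442
  A=0.0391, B=-0.4002, C=(l²−L²−A²−y'²−z²)/(2L)=-0.1001
  √(A²+B²)=0.4021;  θ2 = -1.4734+1.8224 ≈ 0.3491
φ3=240.0° → target in arm frame (0.0028, -0.0835)
  A=0.1072, B=-0.4002, C=(l²−L²−A²−y'²−z²)/(2L)=-0.1417
  √(A²+B²)=0.4143;  θ3 = -1.3091+1.9199 ≈ 0.6108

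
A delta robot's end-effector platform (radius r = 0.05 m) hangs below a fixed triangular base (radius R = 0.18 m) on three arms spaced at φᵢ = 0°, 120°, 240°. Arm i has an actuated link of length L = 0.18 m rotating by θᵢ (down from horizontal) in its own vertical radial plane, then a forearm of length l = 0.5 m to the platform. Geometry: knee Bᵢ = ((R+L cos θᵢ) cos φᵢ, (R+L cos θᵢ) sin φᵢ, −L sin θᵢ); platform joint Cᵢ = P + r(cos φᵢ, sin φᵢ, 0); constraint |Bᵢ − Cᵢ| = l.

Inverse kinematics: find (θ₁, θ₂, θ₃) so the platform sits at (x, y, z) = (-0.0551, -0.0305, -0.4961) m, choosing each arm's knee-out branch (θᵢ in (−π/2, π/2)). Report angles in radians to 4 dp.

φ1=0.0° → target in arm frame (-0.0551, -0.0305)
  A cos θ + B sin θ = C:  0.1851·cos θ + -0.4961·sin θ = -0.1770
  γ=atan2(-0.4961,0.1851)=-1.2137;  ψ=arccos(-0.3342)=1.9116;  θ1=γ+ψ≈0.6979
arm 2 (φ=120.0°): x'=0.0011, y'=0.0630
  A=0.1289, B=-0.4961, C=(l²−L²−A²−y'²−z²)/(2L)=-0.1364
  γ=atan2(-0.4961,0.1289)=-1.3167;  ψ=arccos(-0.2660)=1.8401;  θ2=γ+ψ≈0.5234
arm 3 (φ=240.0°): x'=0.0540, y'=-0.0325
  A=0.0760, B=-0.4961, C=(l²−L²−A²−y'²−z²)/(2L)=-0.0982
  θ3 = atan2(B,A) + arccos(C/0.5019) = 0.3490

θ₁ = 0.6979, θ₂ = 0.5234, θ₃ = 0.3490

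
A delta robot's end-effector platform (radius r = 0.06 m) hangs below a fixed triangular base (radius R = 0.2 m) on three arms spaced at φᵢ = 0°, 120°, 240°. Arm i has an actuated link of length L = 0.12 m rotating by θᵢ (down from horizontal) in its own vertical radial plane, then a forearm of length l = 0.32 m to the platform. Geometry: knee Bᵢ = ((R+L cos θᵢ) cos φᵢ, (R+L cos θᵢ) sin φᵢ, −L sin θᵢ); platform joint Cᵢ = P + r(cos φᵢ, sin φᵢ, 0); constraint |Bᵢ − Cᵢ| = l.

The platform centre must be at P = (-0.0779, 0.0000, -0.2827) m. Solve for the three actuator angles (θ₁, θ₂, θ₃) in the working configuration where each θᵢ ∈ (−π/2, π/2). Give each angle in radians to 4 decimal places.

θ₁ = 1.1346, θ₂ = 0.4362, θ₃ = 0.4362

arm 1 (φ=0.0°): x'=-0.0779, y'=0.0000
  A cos θ + B sin θ = C:  0.2179·cos θ + -0.2827·sin θ = -0.1642
  √(A²+B²)=0.3569;  θ1 = -0.9141+2.0487 ≈ 1.1346
rotate P by −φ2: (0.0389, 0.0675, -0.2827)
  A=0.1011, B=-0.2827, C=(l²−L²−A²−y'²−z²)/(2L)=-0.0278
  γ=atan2(-0.2827,0.1011)=-1.2275;  ψ=arccos(-0.0927)=1.6637;  θ2=γ+ψ≈0.4362
φ3=240.0° → target in arm frame (0.0390, -0.0675)
  e−x'=0.1010;  (l²−L²−(e−x')²−y'²−z²)/2L = -0.0278
  θ3 = atan2(B,A) + arccos(C/0.3002) = 0.4362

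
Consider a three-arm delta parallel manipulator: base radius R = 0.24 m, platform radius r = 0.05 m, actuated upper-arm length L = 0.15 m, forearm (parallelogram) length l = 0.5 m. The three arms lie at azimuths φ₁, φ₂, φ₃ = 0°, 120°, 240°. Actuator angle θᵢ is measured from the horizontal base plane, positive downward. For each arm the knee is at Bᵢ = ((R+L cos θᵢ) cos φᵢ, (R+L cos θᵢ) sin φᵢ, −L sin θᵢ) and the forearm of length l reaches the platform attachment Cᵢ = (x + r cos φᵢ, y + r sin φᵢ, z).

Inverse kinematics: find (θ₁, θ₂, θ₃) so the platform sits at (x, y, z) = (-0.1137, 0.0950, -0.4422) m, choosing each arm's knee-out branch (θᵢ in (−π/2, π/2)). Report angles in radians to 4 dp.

θ₁ = 1.0470, θ₂ = -0.0873, θ₃ = 0.6981

rotate P by −φ1: (-0.1137, 0.0950, -0.4422)
  e−x'=0.3037;  (l²−L²−(e−x')²−y'²−z²)/2L = -0.2310
  γ=atan2(-0.4422,0.3037)=-0.9690;  ψ=arccos(-0.4306)=2.0160;  θ1=γ+ψ≈1.0470
φ2=120.0° → target in arm frame (0.1391, 0.0510)
  A=0.0509, B=-0.4422, C=(l²−L²−A²−y'²−z²)/(2L)=0.0892
  θ2 = atan2(B,A) + arccos(C/0.4451) = -0.0873
φ3=240.0° → target in arm frame (-0.0254, -0.1460)
  e−x'=0.2154;  (l²−L²−(e−x')²−y'²−z²)/2L = -0.1192
  θ3 = atan2(B,A) + arccos(C/0.4919) = 0.6981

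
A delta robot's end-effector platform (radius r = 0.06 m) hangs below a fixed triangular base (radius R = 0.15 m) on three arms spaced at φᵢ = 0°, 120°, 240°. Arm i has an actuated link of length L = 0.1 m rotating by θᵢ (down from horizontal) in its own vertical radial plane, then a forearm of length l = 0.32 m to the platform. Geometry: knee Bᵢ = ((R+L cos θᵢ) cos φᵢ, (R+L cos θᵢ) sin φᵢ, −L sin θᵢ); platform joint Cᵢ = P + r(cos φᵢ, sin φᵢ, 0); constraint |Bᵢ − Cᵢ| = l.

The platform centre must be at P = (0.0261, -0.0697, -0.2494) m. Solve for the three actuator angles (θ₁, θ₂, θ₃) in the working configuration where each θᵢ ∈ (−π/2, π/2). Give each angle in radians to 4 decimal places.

θ₁ = -0.1748, θ₂ = 0.5239, θ₃ = -0.3489

arm 1 (φ=0.0°): x'=0.0261, y'=-0.0697
  A cos θ + B sin θ = C:  0.0639·cos θ + -0.2494·sin θ = 0.1063
  √(A²+B²)=0.2575;  θ1 = -1.3200+1.1452 ≈ -0.1748
arm 2 (φ=120.0°): x'=-0.0734, y'=0.0122
  e−x'=0.1634;  (l²−L²−(e−x')²−y'²−z²)/2L = 0.0167
  √(A²+B²)=0.2982;  θ2 = -0.9908+1.5147 ≈ 0.5239
rotate P by −φ3: (0.0473, 0.0575, -0.2494)
  A cos θ + B sin θ = C:  0.0427·cos θ + -0.2494·sin θ = 0.1254
  √(A²+B²)=0.2530;  θ3 = -1.4013+1.0524 ≈ -0.3489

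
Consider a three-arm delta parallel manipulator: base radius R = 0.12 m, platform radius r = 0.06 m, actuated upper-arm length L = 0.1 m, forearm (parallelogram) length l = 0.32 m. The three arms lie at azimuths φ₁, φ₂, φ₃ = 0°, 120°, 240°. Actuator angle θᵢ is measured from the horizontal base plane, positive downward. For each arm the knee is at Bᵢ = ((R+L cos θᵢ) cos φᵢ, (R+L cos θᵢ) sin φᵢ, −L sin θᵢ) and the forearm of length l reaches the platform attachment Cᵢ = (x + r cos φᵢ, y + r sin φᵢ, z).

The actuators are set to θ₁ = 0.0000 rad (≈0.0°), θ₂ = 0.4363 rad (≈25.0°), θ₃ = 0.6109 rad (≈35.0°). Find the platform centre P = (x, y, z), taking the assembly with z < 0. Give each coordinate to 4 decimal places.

(0.0693, 0.0215, -0.3061)

arm 1 at φ=0.0°: e+L cos θ1 = 0.1600;  O1 = (0.1600, 0.0000, 0.0000)
φ2=120.0°: virtual centre (-0.0753, 0.1305, -0.0423), radius l
arm 3 at φ=240.0°: e+L cos θ3 = 0.1419;  O3 = (-0.0710, -0.1229, -0.0574)
|O₂|²−|O₁|² = -0.0011;  |O₃|²−|O₁|² = -0.0022
[-0.4706 0.2609 -0.0845]·P = -0.0011;  [-0.4619 -0.2458 -0.1147]·P = -0.0022
Cramer: x(z) = 0.0036-0.2147z;  y(z) = 0.0021-0.0633z
into |P−O₁|² = l²: 1.0501z² + 0.0669z + -0.0779 = 0;  Δ = 0.3318;  z = -0.3061 or 0.2424 → z<0 root = -0.3061
x = 0.0693, y = 0.0215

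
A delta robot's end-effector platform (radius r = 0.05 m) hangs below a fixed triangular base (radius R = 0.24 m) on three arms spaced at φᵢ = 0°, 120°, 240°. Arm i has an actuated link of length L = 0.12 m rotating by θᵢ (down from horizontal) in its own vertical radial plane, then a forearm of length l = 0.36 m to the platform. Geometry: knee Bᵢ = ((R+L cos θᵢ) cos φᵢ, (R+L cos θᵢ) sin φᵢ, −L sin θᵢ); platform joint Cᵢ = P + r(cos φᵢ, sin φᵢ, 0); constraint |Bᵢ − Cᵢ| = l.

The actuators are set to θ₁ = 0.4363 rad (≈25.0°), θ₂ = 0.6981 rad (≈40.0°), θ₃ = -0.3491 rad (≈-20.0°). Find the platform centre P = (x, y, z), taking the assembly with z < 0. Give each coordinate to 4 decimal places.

(-0.0123, -0.0593, -0.2219)

arm 1 at φ=0.0°: (R−r)+L cos θ1 = 0.2988;  centre 1 = (0.2988, 0.0000, -0.0507)
arm 2 at φ=120.0°: (R−r)+L cos θ2 = 0.2819;  centre 2 = (-0.1410, 0.2442, -0.0771)
centre 3 = (0.3028·cos240.0°, 0.3028·sin240.0°, 0.0410) = (-0.1514, -0.2622, 0.0410)
eliminate P² terms by subtracting sphere 1 from 2 and 3
plane₁₂: -0.8794x+0.4883y+-0.0528z = -0.0064
Cramer: x(z) = 0.0029+0.0687z;  y(z) = -0.0079+0.2320z
quadratic in z: (1.0585)z²+(0.0571)z+(-0.0394)=0, √Δ=0.4126 → z ∈ {-0.2219, 0.1679}; z = -0.2219 (taking z<0)
x = -0.0123, y = -0.0593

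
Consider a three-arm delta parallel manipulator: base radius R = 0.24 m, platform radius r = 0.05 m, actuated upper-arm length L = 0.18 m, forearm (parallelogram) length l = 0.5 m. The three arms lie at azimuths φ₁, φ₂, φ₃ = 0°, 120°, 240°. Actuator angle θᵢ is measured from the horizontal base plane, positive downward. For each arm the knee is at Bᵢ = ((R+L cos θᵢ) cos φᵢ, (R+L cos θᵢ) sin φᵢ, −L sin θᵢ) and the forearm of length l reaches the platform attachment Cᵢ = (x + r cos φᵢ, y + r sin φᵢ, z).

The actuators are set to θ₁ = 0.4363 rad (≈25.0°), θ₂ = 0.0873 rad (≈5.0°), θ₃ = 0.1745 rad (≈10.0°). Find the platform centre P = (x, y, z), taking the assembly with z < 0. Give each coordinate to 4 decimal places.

(-0.0427, 0.0098, -0.3814)

centre 1 = (0.3531·cos0.0°, 0.3531·sin0.0°, -0.0761) = (0.3531, 0.0000, -0.0761)
φ2=120.0°: virtual centre (-0.1847, 0.3198, -0.0157), radius l
centre 3 = (0.3673·cos240.0°, 0.3673·sin240.0°, -0.0313) = (-0.1836, -0.3181, -0.0313)
subtract pairs → two planes through P
[-1.0756 0.6397 0.1207]·P = 0.0061;  [-1.0735 -0.6361 0.0896]·P = 0.0054
det = 1.3709;  x = -0.0054+0.0978z,  y = 0.0006+-0.0242z
into |P−centre ₁|² = l²: 1.0102z² + 0.0819z + -0.1157 = 0;  Δ = 0.4742;  z = -0.3814 or 0.3003 → z<0 root = -0.3814
x = -0.0427, y = 0.0098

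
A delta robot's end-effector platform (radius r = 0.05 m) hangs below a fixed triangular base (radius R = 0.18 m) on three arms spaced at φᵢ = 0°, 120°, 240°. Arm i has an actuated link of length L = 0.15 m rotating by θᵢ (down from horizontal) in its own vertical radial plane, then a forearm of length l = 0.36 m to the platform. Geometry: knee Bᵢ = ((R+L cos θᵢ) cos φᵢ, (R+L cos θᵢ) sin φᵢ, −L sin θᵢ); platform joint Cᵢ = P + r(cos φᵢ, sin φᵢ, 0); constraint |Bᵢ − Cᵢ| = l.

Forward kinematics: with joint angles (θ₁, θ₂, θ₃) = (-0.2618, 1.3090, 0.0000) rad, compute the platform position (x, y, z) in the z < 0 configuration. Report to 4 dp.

arm 1 at φ=0.0°: e+L cos θ1 = 0.2749;  O1 = (0.2749, 0.0000, 0.0388)
O2 = (0.1688·cos120.0°, 0.1688·sin120.0°, -0.1449) = (-0.0844, 0.1462, -0.1449)
arm 3 at φ=240.0°: e+L cos θ3 = 0.2800;  O3 = (-0.1400, -0.2425, 0.0000)
subtract pairs → two planes through P
plane₁₂: -0.7186x+0.2924y+-0.3674z = -0.0276
det = 0.5911;  x = 0.0220+-0.3398z,  y = -0.0403+0.4214z
into |P−O₁|² = l²: 1.2930z² + 0.0603z + -0.0625 = 0;  Δ = 0.3269;  z = -0.2444 or 0.1978 → z<0 root = -0.2444
x = 0.1050, y = -0.1433

(0.1050, -0.1433, -0.2444)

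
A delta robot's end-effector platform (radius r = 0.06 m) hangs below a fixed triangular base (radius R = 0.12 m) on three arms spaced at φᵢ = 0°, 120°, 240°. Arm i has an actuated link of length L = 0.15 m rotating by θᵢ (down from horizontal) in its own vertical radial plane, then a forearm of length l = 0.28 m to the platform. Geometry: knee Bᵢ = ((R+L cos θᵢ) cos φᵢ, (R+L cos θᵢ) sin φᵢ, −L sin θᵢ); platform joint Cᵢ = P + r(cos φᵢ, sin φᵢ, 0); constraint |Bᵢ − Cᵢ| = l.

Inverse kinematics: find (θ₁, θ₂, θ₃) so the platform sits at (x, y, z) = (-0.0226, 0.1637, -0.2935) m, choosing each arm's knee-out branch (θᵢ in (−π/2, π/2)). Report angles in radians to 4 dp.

arm 1 (φ=0.0°): x'=-0.0226, y'=0.1637
  e−x'=0.0826;  (l²−L²−(e−x')²−y'²−z²)/2L = -0.2129
  θ1 = atan2(B,A) + arccos(C/0.3049) = 1.0472
φ2=120.0° → target in arm frame (0.1531, -0.0623)
  e−x'=-0.0931;  (l²−L²−(e−x')²−y'²−z²)/2L = -0.1426
  θ2 = atan2(B,A) + arccos(C/0.3079) = 0.1745
arm 3 (φ=240.0°): x'=-0.1305, y'=-0.1014
  e−x'=0.1905;  (l²−L²−(e−x')²−y'²−z²)/2L = -0.2560
  √(A²+B²)=0.3499;  θ3 = -0.9952+2.3917 ≈ 1.3965

θ₁ = 1.0472, θ₂ = 0.1745, θ₃ = 1.3965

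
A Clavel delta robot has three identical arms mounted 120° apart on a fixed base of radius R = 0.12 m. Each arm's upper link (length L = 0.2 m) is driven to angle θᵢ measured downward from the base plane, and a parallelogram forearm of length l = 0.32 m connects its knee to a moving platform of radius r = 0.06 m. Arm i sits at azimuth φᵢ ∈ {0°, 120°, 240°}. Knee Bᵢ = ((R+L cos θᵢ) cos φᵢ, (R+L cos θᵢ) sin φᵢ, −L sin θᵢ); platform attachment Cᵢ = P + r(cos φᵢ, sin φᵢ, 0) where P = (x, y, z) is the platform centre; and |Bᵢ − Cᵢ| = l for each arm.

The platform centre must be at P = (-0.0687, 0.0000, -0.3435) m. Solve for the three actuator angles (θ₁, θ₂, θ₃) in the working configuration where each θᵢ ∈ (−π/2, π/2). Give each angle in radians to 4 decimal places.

rotate P by −φ1: (-0.0687, 0.0000, -0.3435)
  e−x'=0.1287;  (l²−L²−(e−x')²−y'²−z²)/2L = -0.1804
  γ=atan2(-0.3435,0.1287)=-1.2123;  ψ=arccos(-0.4918)=2.0849;  θ1=γ+ψ≈0.8726
arm 2 (φ=120.0°): x'=0.0343, y'=0.0595
  A cos θ + B sin θ = C:  0.0257·cos θ + -0.3435·sin θ = -0.1495
  γ=atan2(-0.3435,0.0257)=-1.4963;  ψ=arccos(-0.4339)=2.0197;  θ2=γ+ψ≈0.5234
rotate P by −φ3: (0.0344, -0.0595, -0.3435)
  A cos θ + B sin θ = C:  0.0256·cos θ + -0.3435·sin θ = -0.1495
  θ3 = atan2(B,A) + arccos(C/0.3445) = 0.5234

θ₁ = 0.8726, θ₂ = 0.5234, θ₃ = 0.5234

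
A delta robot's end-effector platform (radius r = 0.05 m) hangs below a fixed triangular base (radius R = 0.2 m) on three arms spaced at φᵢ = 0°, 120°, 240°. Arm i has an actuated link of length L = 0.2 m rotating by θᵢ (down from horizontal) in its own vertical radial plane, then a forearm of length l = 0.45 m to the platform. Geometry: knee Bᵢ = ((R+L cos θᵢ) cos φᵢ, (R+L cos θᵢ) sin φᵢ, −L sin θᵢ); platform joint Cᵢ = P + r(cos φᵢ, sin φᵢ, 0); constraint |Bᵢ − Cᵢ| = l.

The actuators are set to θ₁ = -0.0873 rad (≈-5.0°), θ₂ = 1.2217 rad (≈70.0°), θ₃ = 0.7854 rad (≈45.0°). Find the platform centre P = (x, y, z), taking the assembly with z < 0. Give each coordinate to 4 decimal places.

φ1=0.0°: virtual centre (0.3492, 0.0000, 0.0174), radius l
φ2=120.0°: virtual centre (-0.1092, 0.1891, -0.1879), radius l
arm 3 at φ=240.0°: ρ3 = 0.2914;  O3 = (-0.1457, -0.2524, -0.1414)
|O₂|²−|O₁|² = -0.0392;  |O₃|²−|O₁|² = -0.0173
[-0.9169 0.3783 -0.4107]·P = -0.0392;  [-0.9899 -0.5048 -0.3177]·P = -0.0173
det = 0.8373;  x = 0.0315+-0.3912z,  y = -0.0274+0.1377z
quadratic in z: (1.1720)z²+(0.2062)z+(-0.1005)=0, √Δ=0.7166 → z ∈ {-0.3937, 0.2178}; z = -0.3937 (taking z<0)
x = 0.1855, y = -0.0816

(0.1855, -0.0816, -0.3937)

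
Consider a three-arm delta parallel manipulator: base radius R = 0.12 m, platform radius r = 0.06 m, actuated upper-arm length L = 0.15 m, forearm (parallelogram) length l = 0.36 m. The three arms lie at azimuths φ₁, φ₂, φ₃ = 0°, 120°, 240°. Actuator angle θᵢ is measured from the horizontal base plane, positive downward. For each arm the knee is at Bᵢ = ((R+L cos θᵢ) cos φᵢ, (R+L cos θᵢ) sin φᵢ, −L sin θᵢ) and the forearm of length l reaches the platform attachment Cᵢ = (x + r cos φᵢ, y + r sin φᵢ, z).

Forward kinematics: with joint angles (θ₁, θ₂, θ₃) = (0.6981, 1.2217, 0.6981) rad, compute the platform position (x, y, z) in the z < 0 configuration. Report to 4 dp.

(0.0569, -0.0985, -0.4219)

O1 = (0.1749·cos0.0°, 0.1749·sin0.0°, -0.0964) = (0.1749, 0.0000, -0.0964)
φ2=120.0°: virtual centre (-0.0557, 0.0964, -0.1410), radius l
arm 3 at φ=240.0°: e+L cos θ3 = 0.1749;  O3 = (-0.0875, -0.1515, -0.0964)
subtract pairs → two planes through P
[-0.4611 0.1928 -0.0891]·P = -0.0076;  [-0.5247 -0.3030 0.0000]·P = 0.0000
det = 0.2409;  x = 0.0096+-0.1120z,  y = -0.0166+0.1941z
sphere 1 gives Az²+Bz+C=0 with A=1.0502, B=0.2234, C=-0.0927;  B²−4AC=0.4393;  roots -0.4219, 0.2092;  negative root z = -0.4219
x = 0.0569, y = -0.0985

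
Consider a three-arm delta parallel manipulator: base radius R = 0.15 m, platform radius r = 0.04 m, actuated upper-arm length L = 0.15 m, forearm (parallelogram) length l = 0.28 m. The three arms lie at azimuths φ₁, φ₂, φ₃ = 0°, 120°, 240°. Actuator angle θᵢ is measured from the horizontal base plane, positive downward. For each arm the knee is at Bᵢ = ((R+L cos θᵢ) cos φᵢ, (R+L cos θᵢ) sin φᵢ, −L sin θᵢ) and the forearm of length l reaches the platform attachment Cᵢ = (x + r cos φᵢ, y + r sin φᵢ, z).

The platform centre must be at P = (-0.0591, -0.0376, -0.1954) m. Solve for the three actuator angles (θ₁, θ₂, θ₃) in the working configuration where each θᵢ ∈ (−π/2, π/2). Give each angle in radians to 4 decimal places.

φ1=0.0° → target in arm frame (-0.0591, -0.0376)
  e−x'=0.1691;  (l²−L²−(e−x')²−y'²−z²)/2L = -0.0410
  θ1 = atan2(B,A) + arccos(C/0.2584) = 0.8726
rotate P by −φ2: (-0.0030, 0.0700, -0.1954)
  A cos θ + B sin θ = C:  0.1130·cos θ + -0.1954·sin θ = 0.0002
  θ2 = atan2(B,A) + arccos(C/0.2257) = 0.5236
rotate P by −φ3: (0.0621, -0.0324, -0.1954)
  e−x'=0.0479;  (l²−L²−(e−x')²−y'²−z²)/2L = 0.0479
  θ3 = atan2(B,A) + arccos(C/0.2012) = -0.0002

θ₁ = 0.8726, θ₂ = 0.5236, θ₃ = -0.0002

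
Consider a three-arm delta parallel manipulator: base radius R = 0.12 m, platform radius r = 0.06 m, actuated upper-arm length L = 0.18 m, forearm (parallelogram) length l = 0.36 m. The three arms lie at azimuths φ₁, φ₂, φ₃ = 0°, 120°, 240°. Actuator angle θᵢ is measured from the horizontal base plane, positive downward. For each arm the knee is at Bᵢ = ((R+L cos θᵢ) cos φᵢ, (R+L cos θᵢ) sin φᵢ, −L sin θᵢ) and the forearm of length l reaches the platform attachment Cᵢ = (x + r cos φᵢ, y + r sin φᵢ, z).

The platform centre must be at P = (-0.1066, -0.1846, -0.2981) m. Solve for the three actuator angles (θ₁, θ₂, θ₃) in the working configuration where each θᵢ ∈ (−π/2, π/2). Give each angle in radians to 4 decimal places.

arm 1 (φ=0.0°): x'=-0.1066, y'=-0.1846
  e−x'=0.1666;  (l²−L²−(e−x')²−y'²−z²)/2L = -0.1486
  θ1 = atan2(B,A) + arccos(C/0.3415) = 0.9598
rotate P by −φ2: (-0.1066, 0.1846, -0.2981)
  e−x'=0.1666;  (l²−L²−(e−x')²−y'²−z²)/2L = -0.1486
  √(A²+B²)=0.3415;  θ2 = -1.0612+2.0210 ≈ 0.9597
arm 3 (φ=240.0°): x'=0.2132, y'=0.0000
  A=-0.1532, B=-0.2981, C=(l²−L²−A²−y'²−z²)/(2L)=-0.0420
  γ=atan2(-0.2981,-0.1532)=-2.0454;  ψ=arccos(-0.1254)=1.6965;  θ3=γ+ψ≈-0.3490

θ₁ = 0.9598, θ₂ = 0.9597, θ₃ = -0.3490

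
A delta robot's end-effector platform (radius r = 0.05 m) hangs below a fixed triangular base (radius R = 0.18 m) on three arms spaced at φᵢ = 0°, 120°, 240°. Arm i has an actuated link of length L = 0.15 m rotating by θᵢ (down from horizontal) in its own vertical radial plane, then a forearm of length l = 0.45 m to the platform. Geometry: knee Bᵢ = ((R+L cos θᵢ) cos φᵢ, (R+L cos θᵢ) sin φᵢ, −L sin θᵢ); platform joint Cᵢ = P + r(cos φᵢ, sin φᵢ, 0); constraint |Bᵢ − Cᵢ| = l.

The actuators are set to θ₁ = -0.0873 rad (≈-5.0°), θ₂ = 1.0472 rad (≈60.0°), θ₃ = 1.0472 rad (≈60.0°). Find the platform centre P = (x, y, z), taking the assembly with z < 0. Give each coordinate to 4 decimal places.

φ1=0.0°: virtual centre (0.2794, 0.0000, 0.0131), radius l
arm 2 at φ=120.0°: e+L cos θ2 = 0.2050;  S2 = (-0.1025, 0.1775, -0.1299)
arm 3 at φ=240.0°: e+L cos θ3 = 0.2050;  S3 = (-0.1025, -0.1775, -0.1299)
|S₂|²−|S₁|² = -0.0194;  |S₃|²−|S₁|² = -0.0194
linear system: -0.7639x+0.3551y = -0.0194−-0.2860z; -0.7639x+-0.3551y = -0.0194−-0.2860z
Cramer: x(z) = 0.0253-0.3744z;  y(z) = 0.0000+0.0000z
into |P−S₁|² = l²: 1.1402z² + 0.1641z + -0.1378 = 0;  Δ = 0.6552;  z = -0.4269 or 0.2830 → z<0 root = -0.4269
x = 0.1852, y = 0.0000

(0.1852, 0.0000, -0.4269)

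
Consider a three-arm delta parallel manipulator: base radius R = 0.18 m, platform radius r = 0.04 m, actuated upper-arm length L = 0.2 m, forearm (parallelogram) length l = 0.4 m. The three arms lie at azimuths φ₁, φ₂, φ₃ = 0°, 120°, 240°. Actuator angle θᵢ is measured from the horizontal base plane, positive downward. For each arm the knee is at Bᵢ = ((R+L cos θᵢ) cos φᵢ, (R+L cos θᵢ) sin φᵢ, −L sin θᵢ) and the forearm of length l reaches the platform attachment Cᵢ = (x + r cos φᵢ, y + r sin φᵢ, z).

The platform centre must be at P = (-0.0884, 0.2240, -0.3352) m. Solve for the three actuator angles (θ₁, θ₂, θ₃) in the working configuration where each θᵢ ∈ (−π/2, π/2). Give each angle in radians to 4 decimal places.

rotate P by −φ1: (-0.0884, 0.2240, -0.3352)
  e−x'=0.2284;  (l²−L²−(e−x')²−y'²−z²)/2L = -0.2368
  γ=atan2(-0.3352,0.2284)=-0.9727;  ψ=arccos(-0.5837)=2.1941;  θ1=γ+ψ≈1.2214
rotate P by −φ2: (0.2382, -0.0354, -0.3352)
  A=-0.0982, B=-0.3352, C=(l²−L²−A²−y'²−z²)/(2L)=-0.0081
  θ2 = atan2(B,A) + arccos(C/0.3493) = -0.2616
φ3=240.0° → target in arm frame (-0.1498, -0.1886)
  A cos θ + B sin θ = C:  0.2898·cos θ + -0.3352·sin θ = -0.2797
  θ3 = atan2(B,A) + arccos(C/0.4431) = 1.3961

θ₁ = 1.2214, θ₂ = -0.2616, θ₃ = 1.3961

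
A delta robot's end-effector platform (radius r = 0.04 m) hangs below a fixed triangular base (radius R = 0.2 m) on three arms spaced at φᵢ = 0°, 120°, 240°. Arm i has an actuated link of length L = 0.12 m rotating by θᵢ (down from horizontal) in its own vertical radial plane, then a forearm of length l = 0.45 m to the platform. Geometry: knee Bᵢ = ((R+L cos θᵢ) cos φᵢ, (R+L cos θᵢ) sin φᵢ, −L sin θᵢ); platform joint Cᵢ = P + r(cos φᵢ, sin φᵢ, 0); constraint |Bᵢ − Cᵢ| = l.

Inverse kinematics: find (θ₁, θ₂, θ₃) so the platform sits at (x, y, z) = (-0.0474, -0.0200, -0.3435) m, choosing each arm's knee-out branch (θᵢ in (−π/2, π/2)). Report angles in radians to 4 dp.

θ₁ = 0.2623, θ₂ = -0.0871, θ₃ = -0.3485

rotate P by −φ1: (-0.0474, -0.0200, -0.3435)
  A=0.2074, B=-0.3435, C=(l²−L²−A²−y'²−z²)/(2L)=0.1112
  θ1 = atan2(B,A) + arccos(C/0.4013) = 0.2623
φ2=120.0° → target in arm frame (0.0064, 0.0510)
  e−x'=0.1536;  (l²−L²−(e−x')²−y'²−z²)/2L = 0.1829
  γ=atan2(-0.3435,0.1536)=-1.1503;  ψ=arccos(0.4861)=1.0631;  θ2=γ+ψ≈-0.0871
arm 3 (φ=240.0°): x'=0.0410, y'=-0.0310
  A=0.1190, B=-0.3435, C=(l²−L²−A²−y'²−z²)/(2L)=0.2291
  √(A²+B²)=0.3635;  θ3 = -1.2374+0.8889 ≈ -0.3485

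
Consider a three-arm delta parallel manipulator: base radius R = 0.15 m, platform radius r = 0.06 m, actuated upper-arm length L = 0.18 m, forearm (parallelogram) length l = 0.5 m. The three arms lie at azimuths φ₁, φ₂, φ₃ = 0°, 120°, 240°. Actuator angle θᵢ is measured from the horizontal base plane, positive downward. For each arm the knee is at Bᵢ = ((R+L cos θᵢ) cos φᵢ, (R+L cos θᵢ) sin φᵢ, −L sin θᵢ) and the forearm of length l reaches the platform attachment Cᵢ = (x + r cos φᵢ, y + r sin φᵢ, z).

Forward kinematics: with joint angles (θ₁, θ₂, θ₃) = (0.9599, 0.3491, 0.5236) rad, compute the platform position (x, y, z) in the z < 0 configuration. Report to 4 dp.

S1 = (0.1932·cos0.0°, 0.1932·sin0.0°, -0.1474) = (0.1932, 0.0000, -0.1474)
S2 = (0.2591·cos120.0°, 0.2591·sin120.0°, -0.0616) = (-0.1296, 0.2244, -0.0616)
φ3=240.0°: virtual centre (-0.1229, -0.2129, -0.0900), radius l
subtract pairs → two planes through P
plane₁₂: -0.6456x+0.4488y+0.1717z = 0.0119
Cramer: x(z) = -0.0166+0.2232z;  y(z) = 0.0025-0.0616z
into |P−S₁|² = l²: 1.0536z² + 0.2009z + -0.1842 = 0;  Δ = 0.8166;  z = -0.5242 or 0.3335 → z<0 root = -0.5242
x = -0.1336, y = 0.0348

(-0.1336, 0.0348, -0.5242)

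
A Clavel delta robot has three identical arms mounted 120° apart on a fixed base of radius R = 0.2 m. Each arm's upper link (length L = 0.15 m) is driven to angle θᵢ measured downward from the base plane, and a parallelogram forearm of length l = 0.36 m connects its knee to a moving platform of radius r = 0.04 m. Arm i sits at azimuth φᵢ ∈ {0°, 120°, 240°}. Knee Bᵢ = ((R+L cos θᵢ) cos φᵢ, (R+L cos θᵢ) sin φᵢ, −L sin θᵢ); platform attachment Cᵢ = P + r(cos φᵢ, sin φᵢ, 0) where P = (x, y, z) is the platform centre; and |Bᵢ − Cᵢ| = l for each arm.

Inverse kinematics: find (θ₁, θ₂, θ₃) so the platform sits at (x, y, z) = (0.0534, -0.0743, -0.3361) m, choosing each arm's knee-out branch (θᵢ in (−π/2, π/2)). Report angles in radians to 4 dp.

arm 1 (φ=0.0°): x'=0.0534, y'=-0.0743
  A cos θ + B sin θ = C:  0.1066·cos θ + -0.3361·sin θ = -0.0758
  θ1 = atan2(B,A) + arccos(C/0.3526) = 0.5239
φ2=120.0° → target in arm frame (-0.0910, -0.0091)
  A cos θ + B sin θ = C:  0.2510·cos θ + -0.3361·sin θ = -0.2299
  γ=atan2(-0.3361,0.2510)=-0.9293;  ψ=arccos(-0.5480)=2.1508;  θ2=γ+ψ≈1.2215
rotate P by −φ3: (0.0376, 0.0834, -0.3361)
  A=0.1224, B=-0.3361, C=(l²−L²−A²−y'²−z²)/(2L)=-0.0926
  √(A²+B²)=0.3577;  θ3 = -1.2217+1.8328 ≈ 0.6111

θ₁ = 0.5239, θ₂ = 1.2215, θ₃ = 0.6111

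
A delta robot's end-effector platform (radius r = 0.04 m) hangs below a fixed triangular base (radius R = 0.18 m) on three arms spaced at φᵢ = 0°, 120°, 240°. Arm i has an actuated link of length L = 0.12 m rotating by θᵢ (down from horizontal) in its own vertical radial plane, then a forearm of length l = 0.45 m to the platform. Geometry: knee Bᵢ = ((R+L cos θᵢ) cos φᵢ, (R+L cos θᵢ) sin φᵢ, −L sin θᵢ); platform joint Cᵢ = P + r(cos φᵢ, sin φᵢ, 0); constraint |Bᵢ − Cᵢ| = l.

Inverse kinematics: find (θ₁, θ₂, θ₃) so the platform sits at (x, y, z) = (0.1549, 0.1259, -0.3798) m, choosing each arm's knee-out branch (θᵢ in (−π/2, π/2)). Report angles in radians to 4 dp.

rotate P by −φ1: (0.1549, 0.1259, -0.3798)
  A cos θ + B sin θ = C:  -0.0149·cos θ + -0.3798·sin θ = 0.1157
  θ1 = atan2(B,A) + arccos(C/0.3801) = -0.3486
arm 2 (φ=120.0°): x'=0.0316, y'=-0.1971
  A=0.1084, B=-0.3798, C=(l²−L²−A²−y'²−z²)/(2L)=-0.0281
  √(A²+B²)=0.3950;  θ2 = -1.2927+1.6421 ≈ 0.3493
rotate P by −φ3: (-0.1865, 0.0712, -0.3798)
  e−x'=0.3265;  (l²−L²−(e−x')²−y'²−z²)/2L = -0.2825
  θ3 = atan2(B,A) + arccos(C/0.5008) = 1.3094

θ₁ = -0.3486, θ₂ = 0.3493, θ₃ = 1.3094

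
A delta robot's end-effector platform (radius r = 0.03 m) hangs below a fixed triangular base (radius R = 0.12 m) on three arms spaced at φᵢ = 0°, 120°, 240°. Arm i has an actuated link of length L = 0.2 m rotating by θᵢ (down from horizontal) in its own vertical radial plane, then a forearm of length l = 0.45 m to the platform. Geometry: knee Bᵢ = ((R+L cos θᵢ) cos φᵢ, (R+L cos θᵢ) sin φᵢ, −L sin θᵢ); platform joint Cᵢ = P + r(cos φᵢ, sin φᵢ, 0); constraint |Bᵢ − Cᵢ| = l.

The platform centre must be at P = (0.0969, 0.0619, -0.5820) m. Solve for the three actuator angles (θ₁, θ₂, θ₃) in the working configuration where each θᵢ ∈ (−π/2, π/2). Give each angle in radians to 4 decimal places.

θ₁ = 0.8726, θ₂ = 1.1342, θ₃ = 1.3962

rotate P by −φ1: (0.0969, 0.0619, -0.5820)
  A cos θ + B sin θ = C:  -0.0069·cos θ + -0.5820·sin θ = -0.4503
  θ1 = atan2(B,A) + arccos(C/0.5820) = 0.8726
φ2=120.0° → target in arm frame (0.0052, -0.1149)
  A=0.0848, B=-0.5820, C=(l²−L²−A²−y'²−z²)/(2L)=-0.4915
  γ=atan2(-0.5820,0.0848)=-1.4260;  ψ=arccos(-0.8357)=2.5603;  θ2=γ+ψ≈1.1342
rotate P by −φ3: (-0.1021, 0.0530, -0.5820)
  A cos θ + B sin θ = C:  0.1921·cos θ + -0.5820·sin θ = -0.5398
  √(A²+B²)=0.6129;  θ3 = -1.2521+2.6483 ≈ 1.3962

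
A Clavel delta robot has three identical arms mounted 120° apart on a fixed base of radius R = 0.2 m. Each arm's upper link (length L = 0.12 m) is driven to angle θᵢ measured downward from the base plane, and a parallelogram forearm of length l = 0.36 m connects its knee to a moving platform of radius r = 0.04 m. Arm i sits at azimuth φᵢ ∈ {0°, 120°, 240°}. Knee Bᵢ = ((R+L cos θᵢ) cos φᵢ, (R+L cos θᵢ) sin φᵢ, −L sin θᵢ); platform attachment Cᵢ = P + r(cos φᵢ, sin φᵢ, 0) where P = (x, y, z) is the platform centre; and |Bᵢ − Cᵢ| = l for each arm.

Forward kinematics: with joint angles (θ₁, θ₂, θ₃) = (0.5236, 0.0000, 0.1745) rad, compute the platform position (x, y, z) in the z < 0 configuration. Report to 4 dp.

O1 = (0.2639·cos0.0°, 0.2639·sin0.0°, -0.0600) = (0.2639, 0.0000, -0.0600)
φ2=120.0°: virtual centre (-0.1400, 0.2425, 0.0000), radius l
arm 3 at φ=240.0°: (R−r)+L cos θ3 = 0.2782;  O3 = (-0.1391, -0.2409, -0.0208)
|O₂|²−|O₁|² = 0.0051;  |O₃|²−|O₁|² = 0.0046
plane₁₂: -0.8078x+0.4850y+0.1200z = 0.0051
Cramer: x(z) = -0.0060+0.1228z;  y(z) = 0.0006-0.0429z
into |P−O₁|² = l²: 1.0169z² + 0.0536z + -0.0531 = 0;  Δ = 0.2190;  z = -0.2565 or 0.2037 → z<0 root = -0.2565
x = -0.0375, y = 0.0116

(-0.0375, 0.0116, -0.2565)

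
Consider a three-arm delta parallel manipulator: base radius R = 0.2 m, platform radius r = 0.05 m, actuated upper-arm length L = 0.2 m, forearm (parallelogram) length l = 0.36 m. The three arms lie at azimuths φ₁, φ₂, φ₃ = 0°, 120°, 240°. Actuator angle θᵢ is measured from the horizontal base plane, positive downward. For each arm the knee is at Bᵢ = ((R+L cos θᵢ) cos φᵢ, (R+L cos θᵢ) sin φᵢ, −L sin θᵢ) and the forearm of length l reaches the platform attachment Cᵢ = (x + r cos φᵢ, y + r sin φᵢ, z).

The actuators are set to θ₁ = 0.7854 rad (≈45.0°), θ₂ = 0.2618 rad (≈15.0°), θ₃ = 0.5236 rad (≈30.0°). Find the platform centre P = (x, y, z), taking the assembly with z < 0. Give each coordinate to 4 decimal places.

φ1=0.0°: virtual centre (0.2914, 0.0000, -0.1414), radius l
arm 2 at φ=120.0°: e+L cos θ2 = 0.3432;  S2 = (-0.1716, 0.2972, -0.0518)
φ3=240.0°: virtual centre (-0.1616, -0.2799, -0.1000), radius l
|S₂|²−|S₁|² = 0.0155;  |S₃|²−|S₁|² = 0.0095
plane₁₂: -0.9260x+0.5944y+0.1793z = 0.0155
Cramer: x(z) = -0.0136+0.1416z;  y(z) = 0.0050-0.0811z
quadratic in z: (1.0266)z²+(0.1957)z+(-0.0165)=0, √Δ=0.3259 → z ∈ {-0.2540, 0.0634}; z = -0.2540 (taking z<0)
x = -0.0496, y = 0.0256

(-0.0496, 0.0256, -0.2540)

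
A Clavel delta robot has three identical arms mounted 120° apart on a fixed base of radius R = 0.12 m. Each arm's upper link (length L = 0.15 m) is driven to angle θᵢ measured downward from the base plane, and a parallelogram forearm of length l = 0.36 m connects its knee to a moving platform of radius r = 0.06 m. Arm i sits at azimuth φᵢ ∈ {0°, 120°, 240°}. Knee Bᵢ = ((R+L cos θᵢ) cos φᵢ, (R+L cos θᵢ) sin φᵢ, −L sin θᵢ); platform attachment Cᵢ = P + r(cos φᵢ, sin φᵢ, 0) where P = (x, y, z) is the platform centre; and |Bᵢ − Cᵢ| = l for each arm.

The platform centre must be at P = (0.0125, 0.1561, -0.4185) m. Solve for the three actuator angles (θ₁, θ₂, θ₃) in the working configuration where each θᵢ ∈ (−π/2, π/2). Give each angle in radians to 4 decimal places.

rotate P by −φ1: (0.0125, 0.1561, -0.4185)
  e−x'=0.0475;  (l²−L²−(e−x')²−y'²−z²)/2L = -0.3156
  √(A²+B²)=0.4212;  θ1 = -1.4578+2.4176 ≈ 0.9599
arm 2 (φ=120.0°): x'=0.1289, y'=-0.0889
  A=-0.0689, B=-0.4185, C=(l²−L²−A²−y'²−z²)/(2L)=-0.2690
  γ=atan2(-0.4185,-0.0689)=-1.7341;  ψ=arccos(-0.6342)=2.2577;  θ2=γ+ψ≈0.5237
rotate P by −φ3: (-0.1414, -0.0672, -0.4185)
  e−x'=0.2014;  (l²−L²−(e−x')²−y'²−z²)/2L = -0.3771
  √(A²+B²)=0.4645;  θ3 = -1.1222+2.5183 ≈ 1.3961

θ₁ = 0.9599, θ₂ = 0.5237, θ₃ = 1.3961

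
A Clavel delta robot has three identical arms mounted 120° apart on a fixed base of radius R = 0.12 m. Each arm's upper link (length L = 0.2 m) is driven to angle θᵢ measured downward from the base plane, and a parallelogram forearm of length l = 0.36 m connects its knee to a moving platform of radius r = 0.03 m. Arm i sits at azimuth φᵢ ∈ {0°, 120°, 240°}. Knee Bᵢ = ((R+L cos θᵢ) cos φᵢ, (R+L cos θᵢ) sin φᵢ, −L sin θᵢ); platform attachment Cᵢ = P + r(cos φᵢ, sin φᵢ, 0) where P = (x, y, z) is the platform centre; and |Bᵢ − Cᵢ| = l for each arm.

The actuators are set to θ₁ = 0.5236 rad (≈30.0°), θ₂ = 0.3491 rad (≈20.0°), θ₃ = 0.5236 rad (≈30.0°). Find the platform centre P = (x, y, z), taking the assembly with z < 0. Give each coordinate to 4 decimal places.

O1 = (0.2632·cos0.0°, 0.2632·sin0.0°, -0.1000) = (0.2632, 0.0000, -0.1000)
O2 = (0.2779·cos120.0°, 0.2779·sin120.0°, -0.0684) = (-0.1390, 0.2407, -0.0684)
arm 3 at φ=240.0°: (R−r)+L cos θ3 = 0.2632;  O3 = (-0.1316, -0.2279, -0.1000)
eliminate P² terms by subtracting sphere 1 from 2 and 3
plane₁₂: -0.8043x+0.4814y+0.0632z = 0.0027
Cramer: x(z) = -0.0016+0.0386z;  y(z) = 0.0028-0.0668z
quadratic in z: (1.0059)z²+(0.1792)z+(-0.0495)=0, √Δ=0.4808 → z ∈ {-0.3280, 0.1499}; z = -0.3280 (taking z<0)
x = -0.0143, y = 0.0247

(-0.0143, 0.0247, -0.3280)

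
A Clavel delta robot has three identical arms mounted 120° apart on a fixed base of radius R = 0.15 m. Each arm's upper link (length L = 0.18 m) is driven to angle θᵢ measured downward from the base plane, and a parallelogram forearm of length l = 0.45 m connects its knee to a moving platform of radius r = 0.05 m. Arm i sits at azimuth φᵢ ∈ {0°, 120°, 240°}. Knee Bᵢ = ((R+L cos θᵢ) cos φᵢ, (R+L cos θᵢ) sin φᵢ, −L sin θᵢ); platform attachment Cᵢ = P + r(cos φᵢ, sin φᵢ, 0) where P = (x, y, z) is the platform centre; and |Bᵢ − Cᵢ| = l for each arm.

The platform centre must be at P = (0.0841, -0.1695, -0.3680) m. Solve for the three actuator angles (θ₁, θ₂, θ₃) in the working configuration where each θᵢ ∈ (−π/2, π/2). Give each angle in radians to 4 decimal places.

arm 1 (φ=0.0°): x'=0.0841, y'=-0.1695
  A cos θ + B sin θ = C:  0.0159·cos θ + -0.3680·sin θ = 0.0158
  √(A²+B²)=0.3683;  θ1 = -1.5276+1.5279 ≈ 0.0002
arm 2 (φ=120.0°): x'=-0.1888, y'=0.0119
  A cos θ + B sin θ = C:  0.2888·cos θ + -0.3680·sin θ = -0.1358
  γ=atan2(-0.3680,0.2888)=-0.9053;  ψ=arccos(-0.2903)=1.8654;  θ2=γ+ψ≈0.9600
rotate P by −φ3: (0.1047, 0.1576, -0.3680)
  A=-0.0047, B=-0.3680, C=(l²−L²−A²−y'²−z²)/(2L)=0.0273
  θ3 = atan2(B,A) + arccos(C/0.3680) = -0.0871

θ₁ = 0.0002, θ₂ = 0.9600, θ₃ = -0.0871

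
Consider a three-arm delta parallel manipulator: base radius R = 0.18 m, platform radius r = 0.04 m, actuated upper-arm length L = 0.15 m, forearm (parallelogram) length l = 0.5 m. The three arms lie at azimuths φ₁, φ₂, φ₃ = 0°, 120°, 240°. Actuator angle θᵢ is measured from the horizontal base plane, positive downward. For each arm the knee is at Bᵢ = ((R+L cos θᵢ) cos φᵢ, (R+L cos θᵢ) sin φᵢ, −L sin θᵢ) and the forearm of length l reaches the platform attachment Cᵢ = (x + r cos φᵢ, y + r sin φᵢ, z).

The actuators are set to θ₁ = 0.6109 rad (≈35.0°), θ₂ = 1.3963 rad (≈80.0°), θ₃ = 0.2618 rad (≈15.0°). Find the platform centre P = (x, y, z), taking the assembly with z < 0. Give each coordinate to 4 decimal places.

(0.0494, -0.1887, -0.4969)

arm 1 at φ=0.0°: ρ1 = 0.2629;  centre 1 = (0.2629, 0.0000, -0.0860)
centre 2 = (0.1660·cos120.0°, 0.1660·sin120.0°, -0.1477) = (-0.0830, 0.1438, -0.1477)
arm 3 at φ=240.0°: ρ3 = 0.2849;  centre 3 = (-0.1424, -0.2467, -0.0388)
subtract pairs → two planes through P
[-0.6918 0.2876 -0.1234]·P = -0.0271;  [-0.8106 -0.4934 0.0944]·P = 0.0062
Cramer: x(z) = 0.0202-0.0587z;  y(z) = -0.0457+0.2878z
into |P−centre ₁|² = l²: 1.0863z² + 0.1743z + -0.1816 = 0;  Δ = 0.8195;  z = -0.4969 or 0.3365 → z<0 root = -0.4969
x = 0.0494, y = -0.1887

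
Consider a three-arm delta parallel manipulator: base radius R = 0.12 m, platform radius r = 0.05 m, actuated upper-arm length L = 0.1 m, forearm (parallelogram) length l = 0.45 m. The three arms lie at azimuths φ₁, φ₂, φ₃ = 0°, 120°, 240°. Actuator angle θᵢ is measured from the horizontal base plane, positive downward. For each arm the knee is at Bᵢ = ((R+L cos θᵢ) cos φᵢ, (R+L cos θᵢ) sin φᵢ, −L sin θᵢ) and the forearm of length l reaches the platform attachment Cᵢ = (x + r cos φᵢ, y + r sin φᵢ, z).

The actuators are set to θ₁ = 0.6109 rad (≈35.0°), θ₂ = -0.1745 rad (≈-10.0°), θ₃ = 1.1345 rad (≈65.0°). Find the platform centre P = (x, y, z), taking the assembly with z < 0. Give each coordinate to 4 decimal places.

arm 1 at φ=0.0°: ρ1 = 0.1519;  O1 = (0.1519, 0.0000, -0.0574)
φ2=120.0°: virtual centre (-0.0842, 0.1459, 0.0174), radius l
O3 = (0.1123·cos240.0°, 0.1123·sin240.0°, -0.0906) = (-0.0561, -0.0972, -0.0906)
|O₂|²−|O₁|² = 0.0023;  |O₃|²−|O₁|² = -0.0056
plane₁₂: -0.4723x+0.2918y+0.1494z = 0.0023
det = 0.2133;  x = 0.0055+0.0452z,  y = 0.0168+-0.4390z
into |P−O₁|² = l²: 1.1947z² + 0.0867z + -0.1775 = 0;  Δ = 0.8557;  z = -0.4234 or 0.3508 → z<0 root = -0.4234
x = -0.0137, y = 0.2027

(-0.0137, 0.2027, -0.4234)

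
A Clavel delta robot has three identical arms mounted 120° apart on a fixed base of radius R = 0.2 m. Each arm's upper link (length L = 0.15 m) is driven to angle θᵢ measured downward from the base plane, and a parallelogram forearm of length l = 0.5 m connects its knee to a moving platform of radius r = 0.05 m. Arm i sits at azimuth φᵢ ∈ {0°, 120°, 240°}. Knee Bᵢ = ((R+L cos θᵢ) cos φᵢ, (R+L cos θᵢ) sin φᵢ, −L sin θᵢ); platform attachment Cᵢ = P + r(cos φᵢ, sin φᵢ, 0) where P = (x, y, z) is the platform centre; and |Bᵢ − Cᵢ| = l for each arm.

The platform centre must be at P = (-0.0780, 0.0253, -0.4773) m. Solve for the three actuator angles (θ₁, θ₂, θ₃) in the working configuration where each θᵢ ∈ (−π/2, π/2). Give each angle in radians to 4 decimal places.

θ₁ = 0.7858, θ₂ = 0.2620, θ₃ = 0.4366

φ1=0.0° → target in arm frame (-0.0780, 0.0253)
  e−x'=0.2280;  (l²−L²−(e−x')²−y'²−z²)/2L = -0.1765
  θ1 = atan2(B,A) + arccos(C/0.5290) = 0.7858
rotate P by −φ2: (0.0609, 0.0549, -0.4773)
  A cos θ + B sin θ = C:  0.0891·cos θ + -0.4773·sin θ = -0.0376
  θ2 = atan2(B,A) + arccos(C/0.4855) = 0.2620
arm 3 (φ=240.0°): x'=0.0171, y'=-0.0802
  A=0.1329, B=-0.4773, C=(l²−L²−A²−y'²−z²)/(2L)=-0.0814
  √(A²+B²)=0.4955;  θ3 = -1.2992+1.7358 ≈ 0.4366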